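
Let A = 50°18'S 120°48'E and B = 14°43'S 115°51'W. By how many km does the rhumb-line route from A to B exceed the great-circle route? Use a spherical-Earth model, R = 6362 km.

Great circle: cos σ = sin φ₁ sin φ₂ + cos φ₁ cos φ₂ cos Δλ,  σ = 1.7155 rad → d_gc = 10913.93 km
Rhumb line: Δψ = +0.7591, q = Δφ/Δψ = 0.8181, d_rh = R√(Δφ²+q²Δλ²) = 11881.38 km
Excess = 11881.38 − 10913.93 = 967.45 ≈ 967 km

967 km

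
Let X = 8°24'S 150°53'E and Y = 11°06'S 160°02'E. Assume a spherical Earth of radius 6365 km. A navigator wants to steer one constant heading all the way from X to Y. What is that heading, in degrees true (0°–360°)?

106.7°

Meridional parts: M(φ₁)=-0.1471, M(φ₂)=-0.1950 → ΔM = -0.0478;  Δλ = +0.1597 rad
tan C = Δλ / ΔM = -3.3396 → C = 106.67°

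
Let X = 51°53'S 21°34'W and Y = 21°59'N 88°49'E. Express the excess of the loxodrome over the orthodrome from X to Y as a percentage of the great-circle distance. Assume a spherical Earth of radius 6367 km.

2.4%

Great circle: σ = 2.0873 rad → d_gc = Rσ = 13290.1 km
Rhumb: Δφ = +1.2892, Δλ = +1.9266, Δψ = +1.4563, q = Δφ/Δψ = 0.8853 → d_rh = R√(Δφ²+q²Δλ²) = 13612.3 km
Excess = (13612.3 − 13290.1) / 13290.1 = 322.2 / 13290.1 = 2.42% ≈ 2.4%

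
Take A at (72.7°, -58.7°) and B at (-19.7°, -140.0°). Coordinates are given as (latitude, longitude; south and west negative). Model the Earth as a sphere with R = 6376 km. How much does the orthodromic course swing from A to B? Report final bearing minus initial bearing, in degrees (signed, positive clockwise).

At departure: θ₁ = atan2(sin Δλ cos φ₂, cos φ₁ sin φ₂ − sin φ₁ cos φ₂ cos Δλ) = 255.76°
At arrival: θ₂ = atan2(sin Δλ cos φ₁, −cos φ₂ sin φ₁ + sin φ₂ cos φ₁ cos Δλ) = 197.83°
Δθ = θ₂ − θ₁ = -57.9°

-57.9°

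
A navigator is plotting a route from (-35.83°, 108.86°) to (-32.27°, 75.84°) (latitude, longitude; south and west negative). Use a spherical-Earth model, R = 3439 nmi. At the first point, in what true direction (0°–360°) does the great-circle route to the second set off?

267.8°

N = sin Δλ·cos φ₂ = -0.4608;  D = cos φ₁ sin φ₂ − sin φ₁ cos φ₂ cos Δλ = -0.0179
initial course = atan2(N, D) = 267.78°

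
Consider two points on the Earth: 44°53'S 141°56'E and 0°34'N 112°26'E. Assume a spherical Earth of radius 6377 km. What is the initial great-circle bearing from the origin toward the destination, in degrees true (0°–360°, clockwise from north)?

θ = atan2( sin Δλ·cos φ₂ ,  cos φ₁ sin φ₂ − sin φ₁ cos φ₂ cos Δλ )
  = atan2(-0.4924, +0.6212) = 321.60°

321.6°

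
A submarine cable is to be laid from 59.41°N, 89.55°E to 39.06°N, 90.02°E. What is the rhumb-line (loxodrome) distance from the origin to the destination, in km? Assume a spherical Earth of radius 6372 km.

2263 km

Rhumb course C = atan2(Δλ, Δψ) with Δψ = ln[tan(π/4+φ₂/2)/tan(π/4+φ₁/2)] = -0.5549, Δλ = +0.0082 → C = 179.15°
d = R·|Δφ| / |cos C| = 6372·0.35517 / 0.99989 = 2263 km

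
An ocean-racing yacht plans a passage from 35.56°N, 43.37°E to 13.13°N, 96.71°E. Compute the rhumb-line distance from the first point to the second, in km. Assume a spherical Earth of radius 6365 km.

5902 km

Rhumb course C = atan2(Δλ, Δψ) with Δψ = ln[tan(π/4+φ₂/2)/tan(π/4+φ₁/2)] = -0.4336, Δλ = +0.9310 → C = 114.97°
d = R·|Δφ| / |cos C| = 6365·0.39148 / 0.42222 = 5902 km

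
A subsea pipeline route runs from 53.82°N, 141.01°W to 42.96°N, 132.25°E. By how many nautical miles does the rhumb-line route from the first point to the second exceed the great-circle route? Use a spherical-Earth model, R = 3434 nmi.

Great circle: cos σ = sin φ₁ sin φ₂ + cos φ₁ cos φ₂ cos Δλ,  σ = 0.9586 rad → d_gc = 3291.9 nmi
Rhumb line: Δψ = -0.2870, q = Δφ/Δψ = 0.6605, d_rh = R√(Δφ²+q²Δλ²) = 3495.0 nmi
Excess = 3495.0 − 3291.9 = 203.1 ≈ 203 nmi

203 nmi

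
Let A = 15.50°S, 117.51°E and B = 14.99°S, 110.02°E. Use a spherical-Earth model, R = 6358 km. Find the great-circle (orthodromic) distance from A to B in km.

804 km

cos σ = sin φ₁ sin φ₂ + cos φ₁ cos φ₂ cos Δλ
      = sin(-15.50°)sin(-14.99°) + cos(-15.50°)cos(-14.99°)cos(-7.49°) = 0.9920
σ = 7.244° → d = Rσ = 6358·0.12643 = 804 km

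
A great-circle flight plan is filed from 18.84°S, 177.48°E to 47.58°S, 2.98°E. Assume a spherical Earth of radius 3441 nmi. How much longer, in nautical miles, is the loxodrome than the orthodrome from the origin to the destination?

Great circle: cos σ = sin φ₁ sin φ₂ + cos φ₁ cos φ₂ cos Δλ,  σ = 1.9791 rad → d_gc = 6810.2 nmi
Rhumb line: Δψ = -0.6116, q = Δφ/Δψ = 0.8201, d_rh = R√(Δφ²+q²Δλ²) = 8766.1 nmi
Excess = 8766.1 − 6810.2 = 1955.9 ≈ 1956 nmi

1956 nmi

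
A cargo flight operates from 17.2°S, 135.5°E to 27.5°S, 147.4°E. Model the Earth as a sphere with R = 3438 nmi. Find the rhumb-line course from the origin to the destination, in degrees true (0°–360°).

133.2°

Δψ = ln[tan(π/4+φ₂/2)/tan(π/4+φ₁/2)] = -0.1947
Δλ = +0.2077 rad (taken the short way round)
course = atan2(Δλ, Δψ) = 133.15°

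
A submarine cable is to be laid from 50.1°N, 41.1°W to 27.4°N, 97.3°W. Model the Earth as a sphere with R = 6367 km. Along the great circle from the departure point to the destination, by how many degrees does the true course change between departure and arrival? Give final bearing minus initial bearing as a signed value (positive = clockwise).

-37.6°

At departure: θ₁ = atan2(sin Δλ cos φ₂, cos φ₁ sin φ₂ − sin φ₁ cos φ₂ cos Δλ) = 263.53°
At arrival: θ₂ = atan2(sin Δλ cos φ₁, −cos φ₂ sin φ₁ + sin φ₂ cos φ₁ cos Δλ) = 225.88°
Δθ = θ₂ − θ₁ = -37.6°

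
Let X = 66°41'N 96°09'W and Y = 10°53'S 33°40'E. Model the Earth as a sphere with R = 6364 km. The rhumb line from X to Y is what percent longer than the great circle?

Great circle: σ = 2.0068 rad → d_gc = Rσ = 12771.0 km
Rhumb: Δφ = -1.3538, Δλ = +2.2657, Δψ = -1.7694, q = Δφ/Δψ = 0.7651 → d_rh = R√(Δφ²+q²Δλ²) = 13997.9 km
Excess = (13997.9 − 12771.0) / 12771.0 = 1226.9 / 12771.0 = 9.61% ≈ 9.6%

9.6%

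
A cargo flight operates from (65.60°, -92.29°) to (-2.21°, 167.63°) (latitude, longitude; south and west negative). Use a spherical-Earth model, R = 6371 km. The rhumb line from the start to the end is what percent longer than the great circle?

5.5%

Great circle: σ = 1.6784 rad → d_gc = Rσ = 10692.9 km
Rhumb: Δφ = -1.1835, Δλ = -1.7467, Δψ = -1.5701, q = Δφ/Δψ = 0.7538 → d_rh = R√(Δφ²+q²Δλ²) = 11279.1 km
Excess = (11279.1 − 10692.9) / 10692.9 = 586.2 / 10692.9 = 5.48% ≈ 5.5%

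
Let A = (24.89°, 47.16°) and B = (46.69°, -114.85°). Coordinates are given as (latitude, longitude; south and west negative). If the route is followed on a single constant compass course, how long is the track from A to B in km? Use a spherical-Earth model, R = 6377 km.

14647 km

Rhumb course C = atan2(Δλ, Δψ) with Δψ = ln[tan(π/4+φ₂/2)/tan(π/4+φ₁/2)] = +0.4750, Δλ = -2.8276 → C = 279.54°
d = R·|Δφ| / |cos C| = 6377·0.38048 / 0.16565 = 14647 km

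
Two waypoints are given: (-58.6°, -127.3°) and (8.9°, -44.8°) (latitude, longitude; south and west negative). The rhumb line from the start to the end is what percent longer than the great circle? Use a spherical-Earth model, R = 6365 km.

Great circle: σ = 1.6357 rad → d_gc = Rσ = 10411.3 km
Rhumb: Δφ = +1.1781, Δλ = +1.4399, Δψ = +1.4251, q = Δφ/Δψ = 0.8267 → d_rh = R√(Δφ²+q²Δλ²) = 10660.0 km
Excess = (10660.0 − 10411.3) / 10411.3 = 248.7 / 10411.3 = 2.39% ≈ 2.4%

2.4%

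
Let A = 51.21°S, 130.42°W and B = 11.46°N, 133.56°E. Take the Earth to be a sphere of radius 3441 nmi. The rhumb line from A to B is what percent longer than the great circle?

Great circle: σ = 1.7918 rad → d_gc = Rσ = 6165.7 nmi
Rhumb: Δφ = +1.0938, Δλ = -1.6759, Δψ = +1.2453, q = Δφ/Δψ = 0.8783 → d_rh = R√(Δφ²+q²Δλ²) = 6310.3 nmi
Excess = (6310.3 − 6165.7) / 6165.7 = 144.6 / 6165.7 = 2.345% ≈ 2.3%

2.3%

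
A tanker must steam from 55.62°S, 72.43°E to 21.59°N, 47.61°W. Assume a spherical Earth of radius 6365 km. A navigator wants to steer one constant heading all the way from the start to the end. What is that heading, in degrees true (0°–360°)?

Δψ = ln[tan(π/4+φ₂/2)/tan(π/4+φ₁/2)] = +1.5593
Δλ = -2.0951 rad (taken the short way round)
course = atan2(Δλ, Δψ) = 306.66°

306.7°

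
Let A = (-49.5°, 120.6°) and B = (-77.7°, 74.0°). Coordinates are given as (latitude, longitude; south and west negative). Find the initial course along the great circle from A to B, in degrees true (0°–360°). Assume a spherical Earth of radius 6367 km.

θ = atan2( sin Δλ·cos φ₂ ,  cos φ₁ sin φ₂ − sin φ₁ cos φ₂ cos Δλ )
  = atan2(-0.1548, -0.5232) = 196.48°

196.5°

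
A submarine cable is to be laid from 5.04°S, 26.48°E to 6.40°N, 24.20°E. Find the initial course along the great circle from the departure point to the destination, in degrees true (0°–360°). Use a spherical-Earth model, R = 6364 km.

θ = atan2( sin Δλ·cos φ₂ ,  cos φ₁ sin φ₂ − sin φ₁ cos φ₂ cos Δλ )
  = atan2(-0.0395, +0.1983) = 348.72°

348.7°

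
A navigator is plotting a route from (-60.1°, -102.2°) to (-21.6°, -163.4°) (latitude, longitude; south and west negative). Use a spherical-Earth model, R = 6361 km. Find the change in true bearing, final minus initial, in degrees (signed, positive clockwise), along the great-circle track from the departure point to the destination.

At departure: θ₁ = atan2(sin Δλ cos φ₂, cos φ₁ sin φ₂ − sin φ₁ cos φ₂ cos Δλ) = 284.11°
At arrival: θ₂ = atan2(sin Δλ cos φ₁, −cos φ₂ sin φ₁ + sin φ₂ cos φ₁ cos Δλ) = 328.67°
Δθ = θ₂ − θ₁ = +44.6°

+44.6°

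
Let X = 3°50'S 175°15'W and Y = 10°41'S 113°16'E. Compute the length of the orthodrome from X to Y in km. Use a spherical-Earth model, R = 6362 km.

7896 km

Haversine: a = sin²(Δφ/2)+cos φ₁ cos φ₂ sin²(Δλ/2) = 0.33811;  σ = 2·atan2(√a,√(1−a))
σ = 71.109° → d = Rσ = 6362·1.24108 = 7896 km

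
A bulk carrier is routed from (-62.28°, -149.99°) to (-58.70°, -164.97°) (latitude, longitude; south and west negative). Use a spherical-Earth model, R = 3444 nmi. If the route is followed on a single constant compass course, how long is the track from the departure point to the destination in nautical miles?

493 nmi

Δψ = ln[tan(π/4+φ₂/2)/tan(π/4+φ₁/2)] = +0.1270;  Δφ = +0.0625 rad,  Δλ = -0.2615 rad
q = Δφ/Δψ = 0.4920
d = R·√(Δφ² + q²Δλ²) = 3444·0.14300 = 493 nmi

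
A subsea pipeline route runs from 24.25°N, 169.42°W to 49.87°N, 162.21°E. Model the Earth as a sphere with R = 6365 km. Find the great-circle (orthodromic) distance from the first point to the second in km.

Haversine: a = sin²(Δφ/2)+cos φ₁ cos φ₂ sin²(Δλ/2) = 0.08445;  σ = 2·atan2(√a,√(1−a))
σ = 33.788° → d = Rσ = 6365·0.58971 = 3753 km

3753 km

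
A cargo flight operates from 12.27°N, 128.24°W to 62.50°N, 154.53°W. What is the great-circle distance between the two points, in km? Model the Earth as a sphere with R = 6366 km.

cos σ = sin φ₁ sin φ₂ + cos φ₁ cos φ₂ cos Δλ
      = sin(12.27°)sin(62.50°) + cos(12.27°)cos(62.50°)cos(-26.29°) = 0.5930
σ = 53.627° → d = Rσ = 6366·0.93597 = 5958 km

5958 km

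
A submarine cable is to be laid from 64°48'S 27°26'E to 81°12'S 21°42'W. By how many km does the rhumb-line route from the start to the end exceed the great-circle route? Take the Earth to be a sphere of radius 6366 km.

63 km

Great circle: cos σ = sin φ₁ sin φ₂ + cos φ₁ cos φ₂ cos Δλ,  σ = 0.3574 rad → d_gc = 2275.5 km
Rhumb line: Δψ = -1.0664, q = Δφ/Δψ = 0.2684, d_rh = R√(Δφ²+q²Δλ²) = 2338.2 km
Excess = 2338.2 − 2275.5 = 62.7 ≈ 63 km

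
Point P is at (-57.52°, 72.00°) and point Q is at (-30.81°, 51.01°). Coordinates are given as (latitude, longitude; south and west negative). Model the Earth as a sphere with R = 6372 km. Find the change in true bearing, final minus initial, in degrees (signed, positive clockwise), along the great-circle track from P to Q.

+15.1°

At departure: θ₁ = atan2(sin Δλ cos φ₂, cos φ₁ sin φ₂ − sin φ₁ cos φ₂ cos Δλ) = 322.53°
At arrival: θ₂ = atan2(sin Δλ cos φ₁, −cos φ₂ sin φ₁ + sin φ₂ cos φ₁ cos Δλ) = 337.64°
Δθ = θ₂ − θ₁ = +15.1°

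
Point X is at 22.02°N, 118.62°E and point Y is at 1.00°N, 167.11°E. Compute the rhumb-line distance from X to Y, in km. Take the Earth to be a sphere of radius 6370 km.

5747 km

Rhumb course C = atan2(Δλ, Δψ) with Δψ = ln[tan(π/4+φ₂/2)/tan(π/4+φ₁/2)] = -0.3767, Δλ = +0.8463 → C = 113.99°
d = R·|Δφ| / |cos C| = 6370·0.36687 / 0.40664 = 5747 km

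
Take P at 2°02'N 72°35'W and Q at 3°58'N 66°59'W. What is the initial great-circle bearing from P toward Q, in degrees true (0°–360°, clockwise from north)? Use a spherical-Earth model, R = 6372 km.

θ = atan2( sin Δλ·cos φ₂ ,  cos φ₁ sin φ₂ − sin φ₁ cos φ₂ cos Δλ )
  = atan2(+0.0973, +0.0339) = 70.80°

70.8°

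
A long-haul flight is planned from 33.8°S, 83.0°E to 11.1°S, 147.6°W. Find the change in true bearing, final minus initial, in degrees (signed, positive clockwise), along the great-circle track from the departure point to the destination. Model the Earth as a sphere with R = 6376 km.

At departure: θ₁ = atan2(sin Δλ cos φ₂, cos φ₁ sin φ₂ − sin φ₁ cos φ₂ cos Δλ) = 123.74°
At arrival: θ₂ = atan2(sin Δλ cos φ₁, −cos φ₂ sin φ₁ + sin φ₂ cos φ₁ cos Δλ) = 44.76°
Δθ = θ₂ − θ₁ = -79.0°

-79.0°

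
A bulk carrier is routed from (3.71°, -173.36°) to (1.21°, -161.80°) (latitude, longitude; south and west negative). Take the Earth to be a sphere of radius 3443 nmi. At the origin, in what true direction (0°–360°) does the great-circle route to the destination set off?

101.9°

θ = atan2( sin Δλ·cos φ₂ ,  cos φ₁ sin φ₂ − sin φ₁ cos φ₂ cos Δλ )
  = atan2(+0.2003, -0.0423) = 101.92°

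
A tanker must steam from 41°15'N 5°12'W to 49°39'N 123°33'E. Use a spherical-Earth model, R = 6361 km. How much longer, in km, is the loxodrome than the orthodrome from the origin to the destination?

1318 km

Great circle: cos σ = sin φ₁ sin φ₂ + cos φ₁ cos φ₂ cos Δλ,  σ = 1.3717 rad → d_gc = 8725.3 km
Rhumb line: Δψ = +0.2096, q = Δφ/Δψ = 0.6996, d_rh = R√(Δφ²+q²Δλ²) = 10043.4 km
Excess = 10043.4 − 8725.3 = 1318.1 ≈ 1318 km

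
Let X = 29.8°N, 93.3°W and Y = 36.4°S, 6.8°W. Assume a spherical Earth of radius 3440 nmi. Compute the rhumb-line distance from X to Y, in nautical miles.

Δψ = ln[tan(π/4+φ₂/2)/tan(π/4+φ₁/2)] = -1.2282;  Δφ = -1.1554 rad,  Δλ = +1.5097 rad
q = Δφ/Δψ = 0.9407
d = R·√(Δφ² + q²Δλ²) = 3440·1.83085 = 6298 nmi

6298 nmi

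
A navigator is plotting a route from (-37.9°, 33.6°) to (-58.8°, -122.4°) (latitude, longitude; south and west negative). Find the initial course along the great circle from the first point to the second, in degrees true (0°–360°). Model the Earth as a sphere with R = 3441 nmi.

N = sin Δλ·cos φ₂ = -0.2107;  D = cos φ₁ sin φ₂ − sin φ₁ cos φ₂ cos Δλ = -0.9657
initial course = atan2(N, D) = 192.31°

192.3°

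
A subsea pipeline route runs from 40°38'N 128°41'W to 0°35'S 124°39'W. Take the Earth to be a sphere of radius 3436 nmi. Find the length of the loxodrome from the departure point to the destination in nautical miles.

2482 nmi

Δψ = ln[tan(π/4+φ₂/2)/tan(π/4+φ₁/2)] = -0.7876;  Δφ = -0.7194 rad,  Δλ = +0.0704 rad
q = Δφ/Δψ = 0.9134
d = R·√(Δφ² + q²Δλ²) = 3436·0.72223 = 2482 nmi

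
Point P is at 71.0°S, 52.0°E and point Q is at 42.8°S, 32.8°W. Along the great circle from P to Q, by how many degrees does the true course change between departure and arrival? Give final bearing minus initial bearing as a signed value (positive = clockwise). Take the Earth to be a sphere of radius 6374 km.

+76.5°

At departure: θ₁ = atan2(sin Δλ cos φ₂, cos φ₁ sin φ₂ − sin φ₁ cos φ₂ cos Δλ) = 257.77°
At arrival: θ₂ = atan2(sin Δλ cos φ₁, −cos φ₂ sin φ₁ + sin φ₂ cos φ₁ cos Δλ) = 334.30°
Δθ = θ₂ − θ₁ = +76.5°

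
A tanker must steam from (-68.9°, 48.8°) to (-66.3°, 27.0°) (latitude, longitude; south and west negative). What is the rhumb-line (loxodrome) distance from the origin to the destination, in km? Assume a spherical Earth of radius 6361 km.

965 km

Rhumb course C = atan2(Δλ, Δψ) with Δψ = ln[tan(π/4+φ₂/2)/tan(π/4+φ₁/2)] = +0.1192, Δλ = -0.3805 → C = 287.40°
d = R·|Δφ| / |cos C| = 6361·0.04538 / 0.29899 = 965 km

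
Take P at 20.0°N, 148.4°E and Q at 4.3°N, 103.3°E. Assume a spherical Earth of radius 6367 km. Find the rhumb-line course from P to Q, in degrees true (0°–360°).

Δψ = ln[tan(π/4+φ₂/2)/tan(π/4+φ₁/2)] = -0.2813
Δλ = -0.7871 rad (taken the short way round)
course = atan2(Δλ, Δψ) = 250.34°

250.3°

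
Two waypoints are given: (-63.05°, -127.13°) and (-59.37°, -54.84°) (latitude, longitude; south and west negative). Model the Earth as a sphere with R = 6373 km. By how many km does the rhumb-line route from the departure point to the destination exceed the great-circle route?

Great circle: cos σ = sin φ₁ sin φ₂ + cos φ₁ cos φ₂ cos Δλ,  σ = 0.5785 rad → d_gc = 3686.9 km
Rhumb line: Δψ = +0.1335, q = Δφ/Δψ = 0.4810, d_rh = R√(Δφ²+q²Δλ²) = 3889.0 km
Excess = 3889.0 − 3686.9 = 202.1 ≈ 202 km

202 km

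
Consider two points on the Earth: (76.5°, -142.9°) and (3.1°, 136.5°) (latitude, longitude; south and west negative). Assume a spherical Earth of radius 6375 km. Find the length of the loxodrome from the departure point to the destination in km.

Δψ = ln[tan(π/4+φ₂/2)/tan(π/4+φ₁/2)] = -2.0799;  Δφ = -1.2811 rad,  Δλ = -1.4067 rad
q = Δφ/Δψ = 0.6159
d = R·√(Δφ² + q²Δλ²) = 6375·1.54657 = 9859 km

9859 km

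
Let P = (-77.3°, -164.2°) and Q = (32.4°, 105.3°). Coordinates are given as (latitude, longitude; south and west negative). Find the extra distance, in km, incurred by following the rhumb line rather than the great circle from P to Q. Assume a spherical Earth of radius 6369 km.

488 km

Great circle: cos σ = sin φ₁ sin φ₂ + cos φ₁ cos φ₂ cos Δλ,  σ = 2.1227 rad → d_gc = 13519.7 km
Rhumb line: Δψ = +2.7939, q = Δφ/Δψ = 0.6853, d_rh = R√(Δφ²+q²Δλ²) = 14008.0 km
Excess = 14008.0 − 13519.7 = 488.3 ≈ 488 km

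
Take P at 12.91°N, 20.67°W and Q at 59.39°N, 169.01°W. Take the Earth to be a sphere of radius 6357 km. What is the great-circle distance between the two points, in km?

11462 km

cos σ = sin φ₁ sin φ₂ + cos φ₁ cos φ₂ cos Δλ
      = sin(12.91°)sin(59.39°) + cos(12.91°)cos(59.39°)cos(-148.34°) = -0.2302
σ = 103.307° → d = Rσ = 6357·1.80305 = 11462 km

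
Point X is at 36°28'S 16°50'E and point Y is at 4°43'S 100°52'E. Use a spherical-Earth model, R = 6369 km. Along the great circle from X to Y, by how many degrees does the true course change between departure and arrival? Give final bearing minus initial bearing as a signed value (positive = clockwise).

-36.5°

Initial bearing θ₁ = atan2(sin Δλ cos φ₂, cos φ₁ sin φ₂ − sin φ₁ cos φ₂ cos Δλ) = 90.26°
Final bearing θ₂ = (initial bearing from the destination back to the start) + 180° = 53.80°
Δθ = θ₂ − θ₁ = -36.5°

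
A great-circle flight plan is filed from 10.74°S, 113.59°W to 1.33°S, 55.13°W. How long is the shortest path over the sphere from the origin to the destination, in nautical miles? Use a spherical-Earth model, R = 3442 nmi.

3532 nmi

cos σ = sin φ₁ sin φ₂ + cos φ₁ cos φ₂ cos Δλ
      = sin(-10.74°)sin(-1.33°) + cos(-10.74°)cos(-1.33°)cos(58.46°) = 0.5181
σ = 58.794° → d = Rσ = 3442·1.02615 = 3532 nmi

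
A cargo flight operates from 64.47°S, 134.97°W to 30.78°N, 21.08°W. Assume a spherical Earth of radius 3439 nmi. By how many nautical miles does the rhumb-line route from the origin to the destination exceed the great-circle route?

298 nmi

Great circle: cos σ = sin φ₁ sin φ₂ + cos φ₁ cos φ₂ cos Δλ,  σ = 2.2290 rad → d_gc = 7665.7 nmi
Rhumb line: Δψ = +2.0499, q = Δφ/Δψ = 0.8110, d_rh = R√(Δφ²+q²Δλ²) = 7963.6 nmi
Excess = 7963.6 − 7665.7 = 297.9 ≈ 298 nmi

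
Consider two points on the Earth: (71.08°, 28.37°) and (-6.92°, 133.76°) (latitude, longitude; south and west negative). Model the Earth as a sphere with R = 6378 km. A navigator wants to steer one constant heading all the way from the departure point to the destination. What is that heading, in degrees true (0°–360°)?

136.1°

Δψ = ln[tan(π/4+φ₂/2)/tan(π/4+φ₁/2)] = -1.9131
Δλ = +1.8394 rad (taken the short way round)
course = atan2(Δλ, Δψ) = 136.12°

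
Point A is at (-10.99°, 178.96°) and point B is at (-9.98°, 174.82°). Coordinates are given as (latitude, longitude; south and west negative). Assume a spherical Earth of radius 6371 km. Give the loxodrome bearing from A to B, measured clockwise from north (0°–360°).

Δψ = ln[tan(π/4+φ₂/2)/tan(π/4+φ₁/2)] = +0.0179
Δλ = -0.0723 rad (taken the short way round)
course = atan2(Δλ, Δψ) = 283.93°

283.9°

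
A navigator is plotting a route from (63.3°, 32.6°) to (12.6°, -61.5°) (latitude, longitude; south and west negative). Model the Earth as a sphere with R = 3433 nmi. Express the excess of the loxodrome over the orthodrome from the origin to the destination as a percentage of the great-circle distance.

5.7%

Great circle: σ = 1.4065 rad → d_gc = Rσ = 4828.6 nmi
Rhumb: Δφ = -0.8849, Δλ = -1.6424, Δψ = -1.2167, q = Δφ/Δψ = 0.7273 → d_rh = R√(Δφ²+q²Δλ²) = 5103.3 nmi
Excess = (5103.3 − 4828.6) / 4828.6 = 274.7 / 4828.6 = 5.69% ≈ 5.7%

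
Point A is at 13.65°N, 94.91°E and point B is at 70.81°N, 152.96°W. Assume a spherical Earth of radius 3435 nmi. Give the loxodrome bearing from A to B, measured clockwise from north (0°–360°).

Δψ = ln[tan(π/4+φ₂/2)/tan(π/4+φ₁/2)] = +1.5371
Δλ = +1.9570 rad (taken the short way round)
course = atan2(Δλ, Δψ) = 51.85°

51.9°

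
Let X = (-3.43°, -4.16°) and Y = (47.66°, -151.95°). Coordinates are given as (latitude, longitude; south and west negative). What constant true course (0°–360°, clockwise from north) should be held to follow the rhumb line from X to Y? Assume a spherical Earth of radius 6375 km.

Δψ = ln[tan(π/4+φ₂/2)/tan(π/4+φ₁/2)] = +1.0085
Δλ = -2.5794 rad (taken the short way round)
course = atan2(Δλ, Δψ) = 291.35°

291.4°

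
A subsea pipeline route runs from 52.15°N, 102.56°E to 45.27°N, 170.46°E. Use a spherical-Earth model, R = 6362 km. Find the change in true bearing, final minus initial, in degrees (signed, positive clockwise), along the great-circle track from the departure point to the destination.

At departure: θ₁ = atan2(sin Δλ cos φ₂, cos φ₁ sin φ₂ − sin φ₁ cos φ₂ cos Δλ) = 70.82°
At arrival: θ₂ = atan2(sin Δλ cos φ₁, −cos φ₂ sin φ₁ + sin φ₂ cos φ₁ cos Δλ) = 124.57°
Δθ = θ₂ − θ₁ = +53.7°

+53.7°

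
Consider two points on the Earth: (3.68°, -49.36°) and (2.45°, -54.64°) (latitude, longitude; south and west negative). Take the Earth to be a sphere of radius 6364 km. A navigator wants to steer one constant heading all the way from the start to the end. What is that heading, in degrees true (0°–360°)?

256.9°

Meridional parts: M(φ₁)=+0.0643, M(φ₂)=+0.0428 → ΔM = -0.0215;  Δλ = -0.0922 rad
tan C = Δλ / ΔM = +4.2865 → C = 256.87°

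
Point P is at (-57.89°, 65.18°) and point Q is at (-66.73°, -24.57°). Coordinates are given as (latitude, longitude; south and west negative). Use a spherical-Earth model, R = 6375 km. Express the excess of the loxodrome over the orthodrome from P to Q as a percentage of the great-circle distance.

8.9%

Great circle: σ = 0.6777 rad → d_gc = Rσ = 4320.1 km
Rhumb: Δφ = -0.1543, Δλ = -1.5664, Δψ = -0.3348, q = Δφ/Δψ = 0.4609 → d_rh = R√(Δφ²+q²Δλ²) = 4706.0 km
Excess = (4706.0 − 4320.1) / 4320.1 = 385.9 / 4320.1 = 8.93% ≈ 8.9%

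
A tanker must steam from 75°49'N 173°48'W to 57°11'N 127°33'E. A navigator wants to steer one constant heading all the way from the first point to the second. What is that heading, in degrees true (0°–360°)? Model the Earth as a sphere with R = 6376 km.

Δψ = ln[tan(π/4+φ₂/2)/tan(π/4+φ₁/2)] = -0.8616
Δλ = -1.0236 rad (taken the short way round)
course = atan2(Δλ, Δψ) = 229.91°

229.9°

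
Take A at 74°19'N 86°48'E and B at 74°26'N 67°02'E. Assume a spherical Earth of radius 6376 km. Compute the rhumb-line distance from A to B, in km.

593 km

Δψ = ln[tan(π/4+φ₂/2)/tan(π/4+φ₁/2)] = +0.0076;  Δφ = +0.0020 rad,  Δλ = -0.3450 rad
q = Δφ/Δψ = 0.2693
d = R·√(Δφ² + q²Δλ²) = 6376·0.09294 = 593 km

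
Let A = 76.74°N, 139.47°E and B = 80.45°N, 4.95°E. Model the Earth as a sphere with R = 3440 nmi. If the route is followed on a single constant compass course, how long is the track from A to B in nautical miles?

Δψ = ln[tan(π/4+φ₂/2)/tan(π/4+φ₁/2)] = +0.3304;  Δφ = +0.0648 rad,  Δλ = -2.3478 rad
q = Δφ/Δψ = 0.1960
d = R·√(Δφ² + q²Δλ²) = 3440·0.46470 = 1599 nmi

1599 nmi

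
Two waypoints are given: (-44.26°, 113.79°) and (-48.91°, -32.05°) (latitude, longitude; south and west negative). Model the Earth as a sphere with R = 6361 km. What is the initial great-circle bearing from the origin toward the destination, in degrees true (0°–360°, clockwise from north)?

201.9°

θ = atan2( sin Δλ·cos φ₂ ,  cos φ₁ sin φ₂ − sin φ₁ cos φ₂ cos Δλ )
  = atan2(-0.3690, -0.9193) = 201.87°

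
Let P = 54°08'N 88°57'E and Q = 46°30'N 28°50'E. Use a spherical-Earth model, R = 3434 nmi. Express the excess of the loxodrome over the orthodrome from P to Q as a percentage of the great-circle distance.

Great circle: σ = 0.6620 rad → d_gc = Rσ = 2273.3 nmi
Rhumb: Δφ = -0.1332, Δλ = -1.0492, Δψ = -0.2092, q = Δφ/Δψ = 0.6367 → d_rh = R√(Δφ²+q²Δλ²) = 2339.2 nmi
Excess = (2339.2 − 2273.3) / 2273.3 = 65.9 / 2273.3 = 2.90% ≈ 2.9%

2.9%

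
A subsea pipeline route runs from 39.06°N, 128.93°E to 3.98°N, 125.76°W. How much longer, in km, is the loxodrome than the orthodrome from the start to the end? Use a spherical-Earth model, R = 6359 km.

Great circle: cos σ = sin φ₁ sin φ₂ + cos φ₁ cos φ₂ cos Δλ,  σ = 1.7323 rad → d_gc = 11015.6 km
Rhumb line: Δψ = -0.6721, q = Δφ/Δψ = 0.9109, d_rh = R√(Δφ²+q²Δλ²) = 11336.5 km
Excess = 11336.5 − 11015.6 = 320.9 ≈ 321 km

321 km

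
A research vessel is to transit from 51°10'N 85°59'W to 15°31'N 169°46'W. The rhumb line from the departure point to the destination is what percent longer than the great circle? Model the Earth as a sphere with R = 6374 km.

Great circle: σ = 1.2934 rad → d_gc = Rσ = 8244.4 km
Rhumb: Δφ = -0.6222, Δλ = -1.4623, Δψ = -0.7686, q = Δφ/Δψ = 0.8096 → d_rh = R√(Δφ²+q²Δλ²) = 8524.5 km
Excess = (8524.5 − 8244.4) / 8244.4 = 280.1 / 8244.4 = 3.40% ≈ 3.4%

3.4%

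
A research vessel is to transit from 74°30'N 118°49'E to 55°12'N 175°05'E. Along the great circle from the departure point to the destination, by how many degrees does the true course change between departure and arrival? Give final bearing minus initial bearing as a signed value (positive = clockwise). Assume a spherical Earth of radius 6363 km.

+52.3°

At departure: θ₁ = atan2(sin Δλ cos φ₂, cos φ₁ sin φ₂ − sin φ₁ cos φ₂ cos Δλ) = 100.27°
At arrival: θ₂ = atan2(sin Δλ cos φ₁, −cos φ₂ sin φ₁ + sin φ₂ cos φ₁ cos Δλ) = 152.56°
Δθ = θ₂ − θ₁ = +52.3°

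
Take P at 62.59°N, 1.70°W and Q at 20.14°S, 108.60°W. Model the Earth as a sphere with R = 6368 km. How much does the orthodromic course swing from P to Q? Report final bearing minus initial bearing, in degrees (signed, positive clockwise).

-66.1°

Initial bearing θ₁ = atan2(sin Δλ cos φ₂, cos φ₁ sin φ₂ − sin φ₁ cos φ₂ cos Δλ) = 275.33°
Final bearing θ₂ = (initial bearing from the destination back to the start) + 180° = 209.22°
Δθ = θ₂ − θ₁ = -66.1°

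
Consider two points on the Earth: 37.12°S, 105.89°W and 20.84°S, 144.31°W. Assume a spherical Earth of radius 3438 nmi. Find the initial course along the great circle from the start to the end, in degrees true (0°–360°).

θ = atan2( sin Δλ·cos φ₂ ,  cos φ₁ sin φ₂ − sin φ₁ cos φ₂ cos Δλ )
  = atan2(-0.5808, +0.1582) = 285.24°

285.2°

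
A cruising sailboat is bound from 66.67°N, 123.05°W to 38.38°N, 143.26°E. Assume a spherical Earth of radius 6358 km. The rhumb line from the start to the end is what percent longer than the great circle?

Great circle: σ = 0.9883 rad → d_gc = Rσ = 6283.5 km
Rhumb: Δφ = -0.4938, Δλ = -1.6352, Δψ = -0.8513, q = Δφ/Δψ = 0.5800 → d_rh = R√(Δφ²+q²Δλ²) = 6798.5 km
Excess = (6798.5 − 6283.5) / 6283.5 = 515.0 / 6283.5 = 8.20% ≈ 8.2%

8.2%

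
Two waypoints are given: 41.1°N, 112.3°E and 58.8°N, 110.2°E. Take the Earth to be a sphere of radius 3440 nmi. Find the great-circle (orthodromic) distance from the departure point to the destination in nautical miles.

Haversine: a = sin²(Δφ/2)+cos φ₁ cos φ₂ sin²(Δλ/2) = 0.02380;  σ = 2·atan2(√a,√(1−a))
σ = 17.749° → d = Rσ = 3440·0.30978 = 1066 nmi

1066 nmi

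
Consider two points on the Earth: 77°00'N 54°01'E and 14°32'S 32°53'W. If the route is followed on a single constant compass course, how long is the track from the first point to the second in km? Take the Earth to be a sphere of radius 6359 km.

11977 km

Δψ = ln[tan(π/4+φ₂/2)/tan(π/4+φ₁/2)] = -2.4285;  Δφ = -1.5976 rad,  Δλ = -1.5167 rad
q = Δφ/Δψ = 0.6578
d = R·√(Δφ² + q²Δλ²) = 6359·1.88352 = 11977 km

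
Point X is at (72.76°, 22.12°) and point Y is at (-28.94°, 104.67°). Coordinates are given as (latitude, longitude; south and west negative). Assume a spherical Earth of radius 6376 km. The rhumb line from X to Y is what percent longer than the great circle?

Great circle: σ = 2.0137 rad → d_gc = Rσ = 12839.1 km
Rhumb: Δφ = -1.7750, Δλ = +1.4408, Δψ = -2.4146, q = Δφ/Δψ = 0.7351 → d_rh = R√(Δφ²+q²Δλ²) = 13179.0 km
Excess = (13179.0 − 12839.1) / 12839.1 = 339.9 / 12839.1 = 2.647% ≈ 2.6%

2.6%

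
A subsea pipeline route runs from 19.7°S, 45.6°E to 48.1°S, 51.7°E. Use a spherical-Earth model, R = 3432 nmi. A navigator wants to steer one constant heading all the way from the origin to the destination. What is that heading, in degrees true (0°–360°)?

170.1°

Meridional parts: M(φ₁)=-0.3508, M(φ₂)=-0.9601 → ΔM = -0.6093;  Δλ = +0.1065 rad
tan C = Δλ / ΔM = -0.1747 → C = 170.09°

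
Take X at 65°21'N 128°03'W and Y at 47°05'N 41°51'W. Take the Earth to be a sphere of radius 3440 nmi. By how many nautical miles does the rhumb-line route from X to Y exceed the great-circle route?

Great circle: cos σ = sin φ₁ sin φ₂ + cos φ₁ cos φ₂ cos Δλ,  σ = 0.8170 rad → d_gc = 2810.4 nmi
Rhumb line: Δψ = -0.5872, q = Δφ/Δψ = 0.5429, d_rh = R√(Δφ²+q²Δλ²) = 3016.2 nmi
Excess = 3016.2 − 2810.4 = 205.8 ≈ 206 nmi

206 nmi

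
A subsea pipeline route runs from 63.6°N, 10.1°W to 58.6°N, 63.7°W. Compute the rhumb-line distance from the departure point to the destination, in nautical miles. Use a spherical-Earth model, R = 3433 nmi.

Rhumb course C = atan2(Δλ, Δψ) with Δψ = ln[tan(π/4+φ₂/2)/tan(π/4+φ₁/2)] = -0.1810, Δλ = -0.9355 → C = 259.05°
d = R·|Δφ| / |cos C| = 3433·0.08727 / 0.18996 = 1577 nmi

1577 nmi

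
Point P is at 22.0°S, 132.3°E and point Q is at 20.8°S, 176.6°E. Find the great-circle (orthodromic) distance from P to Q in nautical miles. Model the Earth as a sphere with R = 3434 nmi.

2464 nmi

cos σ = sin φ₁ sin φ₂ + cos φ₁ cos φ₂ cos Δλ
      = sin(-22.00°)sin(-20.80°) + cos(-22.00°)cos(-20.80°)cos(44.30°) = 0.7534
σ = 41.118° → d = Rσ = 3434·0.71765 = 2464 nmi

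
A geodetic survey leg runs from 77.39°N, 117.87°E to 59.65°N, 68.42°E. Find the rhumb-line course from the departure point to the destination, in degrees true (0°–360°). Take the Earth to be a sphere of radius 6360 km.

Δψ = ln[tan(π/4+φ₂/2)/tan(π/4+φ₁/2)] = -0.8980
Δλ = -0.8631 rad (taken the short way round)
course = atan2(Δλ, Δψ) = 223.86°

223.9°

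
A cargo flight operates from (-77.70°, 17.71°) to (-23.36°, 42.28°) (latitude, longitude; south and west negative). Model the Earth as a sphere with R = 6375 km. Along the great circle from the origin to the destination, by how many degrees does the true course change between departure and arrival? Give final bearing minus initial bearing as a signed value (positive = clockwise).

At departure: θ₁ = atan2(sin Δλ cos φ₂, cos φ₁ sin φ₂ − sin φ₁ cos φ₂ cos Δλ) = 27.56°
At arrival: θ₂ = atan2(sin Δλ cos φ₁, −cos φ₂ sin φ₁ + sin φ₂ cos φ₁ cos Δλ) = 6.16°
Δθ = θ₂ − θ₁ = -21.4°

-21.4°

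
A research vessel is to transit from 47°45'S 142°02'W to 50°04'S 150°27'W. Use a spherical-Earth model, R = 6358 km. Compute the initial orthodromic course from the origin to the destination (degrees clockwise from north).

N = sin Δλ·cos φ₂ = -0.0940;  D = cos φ₁ sin φ₂ − sin φ₁ cos φ₂ cos Δλ = -0.0455
initial course = atan2(N, D) = 244.14°

244.1°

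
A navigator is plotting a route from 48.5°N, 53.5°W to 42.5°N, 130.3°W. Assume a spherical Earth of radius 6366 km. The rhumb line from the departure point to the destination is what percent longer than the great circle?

Great circle: σ = 0.9052 rad → d_gc = Rσ = 5762.4 km
Rhumb: Δφ = -0.1047, Δλ = -1.3404, Δψ = -0.1496, q = Δφ/Δψ = 0.6999 → d_rh = R√(Δφ²+q²Δλ²) = 6009.6 km
Excess = (6009.6 − 5762.4) / 5762.4 = 247.2 / 5762.4 = 4.29% ≈ 4.3%

4.3%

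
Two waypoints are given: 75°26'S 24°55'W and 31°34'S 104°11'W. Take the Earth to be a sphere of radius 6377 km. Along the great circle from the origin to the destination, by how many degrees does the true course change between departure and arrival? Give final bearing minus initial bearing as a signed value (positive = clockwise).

+71.3°

At departure: θ₁ = atan2(sin Δλ cos φ₂, cos φ₁ sin φ₂ − sin φ₁ cos φ₂ cos Δλ) = 271.50°
At arrival: θ₂ = atan2(sin Δλ cos φ₁, −cos φ₂ sin φ₁ + sin φ₂ cos φ₁ cos Δλ) = 342.84°
Δθ = θ₂ − θ₁ = +71.3°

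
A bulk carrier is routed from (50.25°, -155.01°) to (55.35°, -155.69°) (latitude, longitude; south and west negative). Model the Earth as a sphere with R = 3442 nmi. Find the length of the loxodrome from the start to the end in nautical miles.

307 nmi

Δψ = ln[tan(π/4+φ₂/2)/tan(π/4+φ₁/2)] = +0.1474;  Δφ = +0.0890 rad,  Δλ = -0.0119 rad
q = Δφ/Δψ = 0.6037
d = R·√(Δφ² + q²Δλ²) = 3442·0.08930 = 307 nmi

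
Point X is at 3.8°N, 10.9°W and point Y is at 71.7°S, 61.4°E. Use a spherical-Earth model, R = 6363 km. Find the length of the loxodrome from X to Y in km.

Δψ = ln[tan(π/4+φ₂/2)/tan(π/4+φ₁/2)] = -1.8923;  Δφ = -1.3177 rad,  Δλ = +1.2619 rad
q = Δφ/Δψ = 0.6964
d = R·√(Δφ² + q²Δλ²) = 6363·1.58384 = 10078 km

10078 km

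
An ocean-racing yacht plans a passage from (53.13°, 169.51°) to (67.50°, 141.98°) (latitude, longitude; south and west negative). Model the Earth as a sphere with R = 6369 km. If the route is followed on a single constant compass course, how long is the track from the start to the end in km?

2182 km

Rhumb course C = atan2(Δλ, Δψ) with Δψ = ln[tan(π/4+φ₂/2)/tan(π/4+φ₁/2)] = +0.5163, Δλ = -0.4805 → C = 317.06°
d = R·|Δφ| / |cos C| = 6369·0.25080 / 0.73203 = 2182 km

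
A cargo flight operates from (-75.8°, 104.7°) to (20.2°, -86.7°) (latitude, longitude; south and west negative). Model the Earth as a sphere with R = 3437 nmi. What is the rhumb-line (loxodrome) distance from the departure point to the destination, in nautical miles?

9015 nmi

Δψ = ln[tan(π/4+φ₂/2)/tan(π/4+φ₁/2)] = +2.4431;  Δφ = +1.6755 rad,  Δλ = +2.9426 rad
q = Δφ/Δψ = 0.6858
d = R·√(Δφ² + q²Δλ²) = 3437·2.62300 = 9015 nmi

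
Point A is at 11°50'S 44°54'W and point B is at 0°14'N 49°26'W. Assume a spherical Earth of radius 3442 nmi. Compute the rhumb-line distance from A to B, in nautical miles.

774 nmi

Δψ = ln[tan(π/4+φ₂/2)/tan(π/4+φ₁/2)] = +0.2121;  Δφ = +0.2106 rad,  Δλ = -0.0791 rad
q = Δφ/Δψ = 0.9930
d = R·√(Δφ² + q²Δλ²) = 3442·0.22478 = 774 nmi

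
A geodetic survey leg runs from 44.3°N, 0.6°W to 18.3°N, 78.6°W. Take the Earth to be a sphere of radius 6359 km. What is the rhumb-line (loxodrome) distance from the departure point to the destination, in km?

Δψ = ln[tan(π/4+φ₂/2)/tan(π/4+φ₁/2)] = -0.5392;  Δφ = -0.4538 rad,  Δλ = -1.3614 rad
q = Δφ/Δψ = 0.8415
d = R·√(Δφ² + q²Δλ²) = 6359·1.23224 = 7836 km

7836 km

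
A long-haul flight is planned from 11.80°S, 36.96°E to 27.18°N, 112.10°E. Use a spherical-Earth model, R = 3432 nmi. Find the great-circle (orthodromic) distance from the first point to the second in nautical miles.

4944 nmi

cos σ = sin φ₁ sin φ₂ + cos φ₁ cos φ₂ cos Δλ
      = sin(-11.80°)sin(27.18°) + cos(-11.80°)cos(27.18°)cos(75.14°) = 0.1299
σ = 82.536° → d = Rσ = 3432·1.44052 = 4944 nmi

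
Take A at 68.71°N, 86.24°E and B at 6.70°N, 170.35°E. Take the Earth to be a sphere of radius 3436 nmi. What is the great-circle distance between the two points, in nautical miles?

4895 nmi

cos σ = sin φ₁ sin φ₂ + cos φ₁ cos φ₂ cos Δλ
      = sin(68.71°)sin(6.70°) + cos(68.71°)cos(6.70°)cos(84.11°) = 0.1457
σ = 81.621° → d = Rσ = 3436·1.42456 = 4895 nmi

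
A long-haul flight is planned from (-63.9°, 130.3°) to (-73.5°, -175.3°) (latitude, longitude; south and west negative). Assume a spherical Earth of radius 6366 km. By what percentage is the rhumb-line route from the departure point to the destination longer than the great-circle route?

3.4%

Great circle: σ = 0.3660 rad → d_gc = Rσ = 2329.7 km
Rhumb: Δφ = -0.1676, Δλ = +0.9495, Δψ = -0.4691, q = Δφ/Δψ = 0.3572 → d_rh = R√(Δφ²+q²Δλ²) = 2407.8 km
Excess = (2407.8 − 2329.7) / 2329.7 = 78.1 / 2329.7 = 3.352% ≈ 3.4%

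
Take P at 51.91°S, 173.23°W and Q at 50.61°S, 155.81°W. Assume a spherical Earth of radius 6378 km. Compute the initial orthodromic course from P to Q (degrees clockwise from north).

90.1°

N = sin Δλ·cos φ₂ = +0.1900;  D = cos φ₁ sin φ₂ − sin φ₁ cos φ₂ cos Δλ = -0.0002
initial course = atan2(N, D) = 90.07°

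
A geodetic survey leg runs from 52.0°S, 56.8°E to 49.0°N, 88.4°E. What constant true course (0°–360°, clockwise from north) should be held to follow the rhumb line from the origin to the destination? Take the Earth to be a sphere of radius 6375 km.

Meridional parts: M(φ₁)=-1.0662, M(φ₂)=+0.9838 → ΔM = +2.0500;  Δλ = +0.5515 rad
tan C = Δλ / ΔM = +0.2690 → C = 15.06°

15.1°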